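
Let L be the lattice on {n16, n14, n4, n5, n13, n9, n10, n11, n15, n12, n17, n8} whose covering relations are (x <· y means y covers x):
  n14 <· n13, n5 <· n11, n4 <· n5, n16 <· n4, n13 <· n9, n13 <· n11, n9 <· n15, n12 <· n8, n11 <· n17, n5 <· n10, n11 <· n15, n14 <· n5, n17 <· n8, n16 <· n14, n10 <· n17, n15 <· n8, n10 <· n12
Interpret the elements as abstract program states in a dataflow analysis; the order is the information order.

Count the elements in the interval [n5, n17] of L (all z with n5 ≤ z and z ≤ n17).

4

The interval [n5, n17] = {n10, n11, n17, n5}, which has 4 elements.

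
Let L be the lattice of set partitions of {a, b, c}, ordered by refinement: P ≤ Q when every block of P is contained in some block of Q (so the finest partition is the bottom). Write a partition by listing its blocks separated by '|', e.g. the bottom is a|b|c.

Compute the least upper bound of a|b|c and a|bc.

The join of a|b|c and a|bc merges any blocks that overlap across the partitions, giving a|bc.

a|bc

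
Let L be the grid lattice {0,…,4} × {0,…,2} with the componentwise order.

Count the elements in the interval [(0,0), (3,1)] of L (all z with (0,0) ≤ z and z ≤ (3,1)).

The interval [(0,0), (3,1)] = {(0,0), (0,1), (1,0), (1,1), (2,0), (2,1), (3,0), (3,1)}, which has 8 elements.

8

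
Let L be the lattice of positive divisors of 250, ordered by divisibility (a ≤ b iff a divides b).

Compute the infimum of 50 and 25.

25

In the divisibility order, the meet is the greatest common divisor: gcd(50, 25) = 25.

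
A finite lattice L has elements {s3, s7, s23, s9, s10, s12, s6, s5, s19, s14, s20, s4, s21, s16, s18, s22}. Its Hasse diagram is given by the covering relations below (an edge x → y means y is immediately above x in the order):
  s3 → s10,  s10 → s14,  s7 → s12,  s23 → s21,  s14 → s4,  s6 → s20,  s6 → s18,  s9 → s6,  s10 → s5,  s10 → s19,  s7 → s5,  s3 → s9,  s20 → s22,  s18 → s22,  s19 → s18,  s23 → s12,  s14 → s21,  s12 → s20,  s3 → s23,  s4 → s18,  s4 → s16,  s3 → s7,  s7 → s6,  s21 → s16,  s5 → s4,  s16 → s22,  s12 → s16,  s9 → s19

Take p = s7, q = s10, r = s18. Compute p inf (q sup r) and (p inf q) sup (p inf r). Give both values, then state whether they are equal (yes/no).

q sup r = s18, so p inf (q sup r) = s7 inf s18 = s7.
p inf q = s3 and p inf r = s7, so (p inf q) sup (p inf r) = s3 sup s7 = s7.
Equal: yes.

s7; s7; yes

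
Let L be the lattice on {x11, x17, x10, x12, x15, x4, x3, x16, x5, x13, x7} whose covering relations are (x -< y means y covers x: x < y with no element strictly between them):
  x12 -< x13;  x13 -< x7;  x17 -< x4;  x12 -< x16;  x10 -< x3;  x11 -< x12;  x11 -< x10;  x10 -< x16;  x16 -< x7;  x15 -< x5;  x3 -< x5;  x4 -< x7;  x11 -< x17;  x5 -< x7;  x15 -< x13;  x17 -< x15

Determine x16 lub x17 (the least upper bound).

Common upper bounds of {x16, x17}: x7.
The least among these is x7.

x7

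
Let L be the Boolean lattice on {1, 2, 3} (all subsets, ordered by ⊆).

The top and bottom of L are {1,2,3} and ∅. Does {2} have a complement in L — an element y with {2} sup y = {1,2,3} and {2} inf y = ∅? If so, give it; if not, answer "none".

{1,3}

Need y with {2} ∨ y = {1,2,3} and {2} ∧ y = ∅.
Checking each element gives: {1,3}.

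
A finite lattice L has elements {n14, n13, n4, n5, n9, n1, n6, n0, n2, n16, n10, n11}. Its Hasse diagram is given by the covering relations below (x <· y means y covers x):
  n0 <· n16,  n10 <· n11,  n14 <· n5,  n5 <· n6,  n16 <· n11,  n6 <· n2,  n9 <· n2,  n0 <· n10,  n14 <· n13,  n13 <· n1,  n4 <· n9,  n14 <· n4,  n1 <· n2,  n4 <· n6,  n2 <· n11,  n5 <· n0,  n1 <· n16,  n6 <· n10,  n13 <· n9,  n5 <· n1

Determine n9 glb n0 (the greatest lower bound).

Common lower bounds of {n9, n0}: n14.
The greatest among these is n14.

n14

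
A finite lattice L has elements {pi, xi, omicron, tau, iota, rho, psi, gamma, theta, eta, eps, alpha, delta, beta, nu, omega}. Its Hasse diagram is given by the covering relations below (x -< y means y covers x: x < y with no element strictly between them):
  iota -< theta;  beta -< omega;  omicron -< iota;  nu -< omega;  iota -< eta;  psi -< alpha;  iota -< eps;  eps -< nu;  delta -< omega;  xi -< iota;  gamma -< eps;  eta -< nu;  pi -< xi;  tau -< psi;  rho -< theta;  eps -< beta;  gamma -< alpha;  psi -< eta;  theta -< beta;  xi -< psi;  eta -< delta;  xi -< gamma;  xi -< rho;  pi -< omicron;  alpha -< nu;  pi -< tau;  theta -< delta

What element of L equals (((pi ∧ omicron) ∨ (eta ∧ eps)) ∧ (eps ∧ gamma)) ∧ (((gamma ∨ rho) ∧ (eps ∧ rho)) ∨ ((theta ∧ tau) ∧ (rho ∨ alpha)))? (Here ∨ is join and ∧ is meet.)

xi

pi ∧ omicron = pi
eta ∧ eps = iota
pi ∨ iota = iota
eps ∧ gamma = gamma
iota ∧ gamma = xi
gamma ∨ rho = beta
eps ∧ rho = xi
beta ∧ xi = xi
theta ∧ tau = pi
rho ∨ alpha = omega
pi ∧ omega = pi
xi ∨ pi = xi
xi ∧ xi = xi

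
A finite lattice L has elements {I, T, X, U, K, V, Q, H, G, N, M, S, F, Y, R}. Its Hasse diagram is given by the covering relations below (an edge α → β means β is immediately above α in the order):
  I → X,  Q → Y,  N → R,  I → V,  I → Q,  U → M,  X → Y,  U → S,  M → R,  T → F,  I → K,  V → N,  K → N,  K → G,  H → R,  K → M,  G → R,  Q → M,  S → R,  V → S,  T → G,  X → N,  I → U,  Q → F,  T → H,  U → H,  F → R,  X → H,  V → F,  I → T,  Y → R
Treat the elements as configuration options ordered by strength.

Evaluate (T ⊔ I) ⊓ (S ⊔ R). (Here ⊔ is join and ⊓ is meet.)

T ∨ I = T
S ∨ R = R
T ∧ R = T

T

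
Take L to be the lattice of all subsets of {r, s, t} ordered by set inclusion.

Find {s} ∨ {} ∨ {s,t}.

Under ⊆, join is union: {s} ∪ {} ∪ {s,t} = {s,t}.

{s,t}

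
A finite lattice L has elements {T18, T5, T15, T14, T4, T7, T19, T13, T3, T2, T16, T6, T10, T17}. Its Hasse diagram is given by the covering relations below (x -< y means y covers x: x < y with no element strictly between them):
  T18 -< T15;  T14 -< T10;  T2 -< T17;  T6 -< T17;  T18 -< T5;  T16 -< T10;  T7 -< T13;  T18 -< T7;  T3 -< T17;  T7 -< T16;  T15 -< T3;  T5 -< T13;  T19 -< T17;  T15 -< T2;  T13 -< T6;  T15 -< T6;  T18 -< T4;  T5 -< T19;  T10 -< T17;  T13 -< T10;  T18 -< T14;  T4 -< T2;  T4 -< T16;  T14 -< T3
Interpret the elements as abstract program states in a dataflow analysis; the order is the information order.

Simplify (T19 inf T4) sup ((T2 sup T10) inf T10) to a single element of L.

T10

T19 ∧ T4 = T18
T2 ∨ T10 = T17
T17 ∧ T10 = T10
T18 ∨ T10 = T10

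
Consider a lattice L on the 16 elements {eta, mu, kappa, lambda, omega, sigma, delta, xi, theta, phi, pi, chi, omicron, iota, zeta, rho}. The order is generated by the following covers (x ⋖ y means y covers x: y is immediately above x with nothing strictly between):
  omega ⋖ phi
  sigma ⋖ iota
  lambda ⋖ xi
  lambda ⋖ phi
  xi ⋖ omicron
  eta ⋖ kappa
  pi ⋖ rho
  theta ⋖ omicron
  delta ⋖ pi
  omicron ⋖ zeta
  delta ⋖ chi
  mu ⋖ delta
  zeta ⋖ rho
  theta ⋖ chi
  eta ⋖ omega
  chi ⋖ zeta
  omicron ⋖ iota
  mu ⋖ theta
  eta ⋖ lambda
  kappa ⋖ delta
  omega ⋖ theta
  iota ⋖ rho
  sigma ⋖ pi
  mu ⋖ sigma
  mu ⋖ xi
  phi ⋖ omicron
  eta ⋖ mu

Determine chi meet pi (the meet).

delta

Common lower bounds of {chi, pi}: delta, eta, kappa, mu.
The greatest among these is delta.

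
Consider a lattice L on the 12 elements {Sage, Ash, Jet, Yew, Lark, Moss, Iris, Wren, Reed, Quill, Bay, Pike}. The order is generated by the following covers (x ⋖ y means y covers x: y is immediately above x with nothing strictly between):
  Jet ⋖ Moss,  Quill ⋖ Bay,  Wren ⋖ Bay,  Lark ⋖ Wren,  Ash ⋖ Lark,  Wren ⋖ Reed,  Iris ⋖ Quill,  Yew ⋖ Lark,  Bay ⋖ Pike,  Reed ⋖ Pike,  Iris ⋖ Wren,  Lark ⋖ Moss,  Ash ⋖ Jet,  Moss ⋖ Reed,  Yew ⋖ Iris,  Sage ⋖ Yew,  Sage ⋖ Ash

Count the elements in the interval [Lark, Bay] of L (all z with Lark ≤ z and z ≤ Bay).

The interval [Lark, Bay] = {Bay, Lark, Wren}, which has 3 elements.

3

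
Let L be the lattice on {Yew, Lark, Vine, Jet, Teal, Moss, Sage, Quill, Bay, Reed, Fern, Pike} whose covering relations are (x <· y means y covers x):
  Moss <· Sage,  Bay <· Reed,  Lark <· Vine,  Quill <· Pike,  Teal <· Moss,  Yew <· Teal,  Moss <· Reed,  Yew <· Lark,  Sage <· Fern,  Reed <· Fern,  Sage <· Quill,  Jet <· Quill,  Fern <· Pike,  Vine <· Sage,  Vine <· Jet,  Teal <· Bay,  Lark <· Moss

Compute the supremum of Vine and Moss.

Common upper bounds of {Vine, Moss}: Fern, Pike, Quill, Sage.
The least among these is Sage.

Sage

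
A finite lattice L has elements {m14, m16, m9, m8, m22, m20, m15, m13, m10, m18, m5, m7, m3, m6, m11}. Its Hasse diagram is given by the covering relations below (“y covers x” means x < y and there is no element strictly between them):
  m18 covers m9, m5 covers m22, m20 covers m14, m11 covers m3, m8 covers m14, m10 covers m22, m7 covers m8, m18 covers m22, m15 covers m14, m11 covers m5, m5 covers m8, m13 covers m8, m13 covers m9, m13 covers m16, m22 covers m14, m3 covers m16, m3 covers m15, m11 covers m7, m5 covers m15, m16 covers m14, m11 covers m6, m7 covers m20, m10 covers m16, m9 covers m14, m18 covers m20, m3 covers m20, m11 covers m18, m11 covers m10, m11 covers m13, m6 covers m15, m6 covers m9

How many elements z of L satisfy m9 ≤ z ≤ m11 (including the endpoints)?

5

The interval [m9, m11] = {m11, m13, m18, m6, m9}, which has 5 elements.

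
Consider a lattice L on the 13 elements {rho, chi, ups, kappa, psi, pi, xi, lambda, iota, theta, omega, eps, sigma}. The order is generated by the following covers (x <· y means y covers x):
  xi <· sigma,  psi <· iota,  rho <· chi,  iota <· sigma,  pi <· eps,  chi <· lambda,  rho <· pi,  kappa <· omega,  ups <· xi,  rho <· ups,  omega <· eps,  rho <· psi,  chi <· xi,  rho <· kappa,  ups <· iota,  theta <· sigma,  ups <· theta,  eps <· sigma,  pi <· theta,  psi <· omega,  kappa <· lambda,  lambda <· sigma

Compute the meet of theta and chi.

rho

Common lower bounds of {theta, chi}: rho.
The greatest among these is rho.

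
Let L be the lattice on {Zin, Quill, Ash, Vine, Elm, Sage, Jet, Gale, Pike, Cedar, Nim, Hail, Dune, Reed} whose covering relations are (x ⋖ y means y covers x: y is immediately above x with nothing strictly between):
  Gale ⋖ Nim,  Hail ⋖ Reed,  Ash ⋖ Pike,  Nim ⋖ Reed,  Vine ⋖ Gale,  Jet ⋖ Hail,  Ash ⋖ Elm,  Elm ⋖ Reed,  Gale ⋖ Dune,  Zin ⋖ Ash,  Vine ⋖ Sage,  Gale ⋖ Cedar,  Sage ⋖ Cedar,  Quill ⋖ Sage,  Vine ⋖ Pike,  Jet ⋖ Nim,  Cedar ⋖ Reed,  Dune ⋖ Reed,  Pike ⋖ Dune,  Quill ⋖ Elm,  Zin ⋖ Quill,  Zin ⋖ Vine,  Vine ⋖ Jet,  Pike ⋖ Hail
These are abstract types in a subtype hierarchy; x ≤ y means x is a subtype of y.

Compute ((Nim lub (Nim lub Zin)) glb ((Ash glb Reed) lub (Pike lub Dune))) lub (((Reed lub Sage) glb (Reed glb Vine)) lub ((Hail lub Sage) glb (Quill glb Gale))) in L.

Nim ∨ Zin = Nim
Nim ∨ Nim = Nim
Ash ∧ Reed = Ash
Pike ∨ Dune = Dune
Ash ∨ Dune = Dune
Nim ∧ Dune = Gale
Reed ∨ Sage = Reed
Reed ∧ Vine = Vine
Reed ∧ Vine = Vine
Hail ∨ Sage = Reed
Quill ∧ Gale = Zin
Reed ∧ Zin = Zin
Vine ∨ Zin = Vine
Gale ∨ Vine = Gale

Gale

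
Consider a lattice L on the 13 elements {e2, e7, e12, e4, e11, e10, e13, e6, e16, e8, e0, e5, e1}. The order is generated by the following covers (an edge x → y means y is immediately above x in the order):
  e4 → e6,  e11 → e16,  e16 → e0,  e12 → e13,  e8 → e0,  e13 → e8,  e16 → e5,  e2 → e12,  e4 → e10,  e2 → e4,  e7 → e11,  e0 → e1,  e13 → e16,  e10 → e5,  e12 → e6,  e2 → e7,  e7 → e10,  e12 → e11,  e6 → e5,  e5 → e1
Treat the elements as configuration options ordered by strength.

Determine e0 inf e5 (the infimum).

e16

Common lower bounds of {e0, e5}: e11, e12, e13, e16, e2, e7.
The greatest among these is e16.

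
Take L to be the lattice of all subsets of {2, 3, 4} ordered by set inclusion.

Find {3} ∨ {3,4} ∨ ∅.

Common upper bounds of {{3}, {3,4}, ∅}: {2,3,4}, {3,4}.
The least among these is {3,4}.

{3,4}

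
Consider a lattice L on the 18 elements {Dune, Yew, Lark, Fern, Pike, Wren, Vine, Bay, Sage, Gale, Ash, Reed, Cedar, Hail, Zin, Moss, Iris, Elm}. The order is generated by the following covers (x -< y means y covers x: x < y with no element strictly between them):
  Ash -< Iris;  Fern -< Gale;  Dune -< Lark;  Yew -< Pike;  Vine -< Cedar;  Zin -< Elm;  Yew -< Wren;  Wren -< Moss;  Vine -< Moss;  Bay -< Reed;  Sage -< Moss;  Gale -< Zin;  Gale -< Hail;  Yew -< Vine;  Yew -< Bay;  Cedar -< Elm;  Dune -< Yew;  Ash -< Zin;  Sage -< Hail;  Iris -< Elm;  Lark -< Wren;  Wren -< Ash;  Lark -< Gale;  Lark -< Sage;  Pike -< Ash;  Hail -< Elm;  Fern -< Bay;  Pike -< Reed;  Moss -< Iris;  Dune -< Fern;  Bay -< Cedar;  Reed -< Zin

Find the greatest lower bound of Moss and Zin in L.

Common lower bounds of {Moss, Zin}: Dune, Lark, Wren, Yew.
The greatest among these is Wren.

Wren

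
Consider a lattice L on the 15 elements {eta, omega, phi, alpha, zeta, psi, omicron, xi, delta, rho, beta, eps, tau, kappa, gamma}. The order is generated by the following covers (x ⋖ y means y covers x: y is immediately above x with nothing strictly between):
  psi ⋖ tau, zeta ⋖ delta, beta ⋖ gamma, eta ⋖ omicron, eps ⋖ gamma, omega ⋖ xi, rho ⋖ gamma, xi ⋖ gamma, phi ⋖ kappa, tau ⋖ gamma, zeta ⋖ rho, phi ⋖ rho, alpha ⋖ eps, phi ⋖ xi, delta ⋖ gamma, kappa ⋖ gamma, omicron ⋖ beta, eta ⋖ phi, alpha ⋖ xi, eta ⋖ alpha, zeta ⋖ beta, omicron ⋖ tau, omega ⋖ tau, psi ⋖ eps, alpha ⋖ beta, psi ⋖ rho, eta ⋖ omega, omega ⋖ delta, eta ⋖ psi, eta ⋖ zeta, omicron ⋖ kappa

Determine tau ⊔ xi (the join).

gamma

Common upper bounds of {tau, xi}: gamma.
The least among these is gamma.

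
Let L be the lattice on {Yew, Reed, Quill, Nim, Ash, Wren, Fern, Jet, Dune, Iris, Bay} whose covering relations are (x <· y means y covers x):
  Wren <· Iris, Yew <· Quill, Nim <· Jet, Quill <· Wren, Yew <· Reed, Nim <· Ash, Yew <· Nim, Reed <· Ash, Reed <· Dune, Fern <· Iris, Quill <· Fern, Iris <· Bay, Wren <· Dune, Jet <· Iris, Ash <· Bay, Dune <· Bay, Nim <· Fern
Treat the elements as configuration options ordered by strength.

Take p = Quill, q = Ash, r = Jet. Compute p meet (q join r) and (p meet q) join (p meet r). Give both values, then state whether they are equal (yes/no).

Quill; Yew; no

q join r = Bay, so p meet (q join r) = Quill meet Bay = Quill.
p meet q = Yew and p meet r = Yew, so (p meet q) join (p meet r) = Yew join Yew = Yew.
Equal: no.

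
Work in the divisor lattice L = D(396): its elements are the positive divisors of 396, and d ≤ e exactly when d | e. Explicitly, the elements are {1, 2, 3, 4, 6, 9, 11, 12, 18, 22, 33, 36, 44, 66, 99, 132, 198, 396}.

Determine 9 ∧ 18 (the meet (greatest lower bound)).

Common lower bounds of {9, 18}: 1, 3, 9.
The greatest among these is 9.

9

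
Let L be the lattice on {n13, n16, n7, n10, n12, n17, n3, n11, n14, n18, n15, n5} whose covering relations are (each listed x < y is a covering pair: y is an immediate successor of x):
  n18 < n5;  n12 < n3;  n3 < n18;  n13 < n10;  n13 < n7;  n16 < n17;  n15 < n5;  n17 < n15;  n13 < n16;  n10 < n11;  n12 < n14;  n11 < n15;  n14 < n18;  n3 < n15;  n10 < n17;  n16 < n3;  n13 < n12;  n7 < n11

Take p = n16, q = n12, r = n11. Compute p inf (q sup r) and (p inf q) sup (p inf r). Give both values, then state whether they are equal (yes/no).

q sup r = n15, so p inf (q sup r) = n16 inf n15 = n16.
p inf q = n13 and p inf r = n13, so (p inf q) sup (p inf r) = n13 sup n13 = n13.
Equal: no.

n16; n13; no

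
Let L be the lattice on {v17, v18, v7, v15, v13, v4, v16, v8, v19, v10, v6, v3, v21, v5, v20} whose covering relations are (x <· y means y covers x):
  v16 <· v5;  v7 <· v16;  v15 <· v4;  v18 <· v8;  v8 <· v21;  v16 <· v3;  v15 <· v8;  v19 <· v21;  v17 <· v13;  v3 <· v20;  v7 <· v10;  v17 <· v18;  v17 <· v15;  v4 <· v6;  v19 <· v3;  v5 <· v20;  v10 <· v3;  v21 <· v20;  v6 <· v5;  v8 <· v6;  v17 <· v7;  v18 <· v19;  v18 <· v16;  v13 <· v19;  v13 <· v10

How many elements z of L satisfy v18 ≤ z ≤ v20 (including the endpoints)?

The interval [v18, v20] = {v16, v18, v19, v20, v21, v3, v5, v6, v8}, which has 9 elements.

9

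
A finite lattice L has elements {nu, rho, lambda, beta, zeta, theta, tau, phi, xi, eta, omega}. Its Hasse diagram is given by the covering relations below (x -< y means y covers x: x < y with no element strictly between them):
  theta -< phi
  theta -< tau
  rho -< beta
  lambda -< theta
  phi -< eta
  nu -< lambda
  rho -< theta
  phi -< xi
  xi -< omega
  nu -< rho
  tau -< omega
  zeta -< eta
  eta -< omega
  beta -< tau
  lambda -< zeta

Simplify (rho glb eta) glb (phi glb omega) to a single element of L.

rho ∧ eta = rho
phi ∧ omega = phi
rho ∧ phi = rho

rho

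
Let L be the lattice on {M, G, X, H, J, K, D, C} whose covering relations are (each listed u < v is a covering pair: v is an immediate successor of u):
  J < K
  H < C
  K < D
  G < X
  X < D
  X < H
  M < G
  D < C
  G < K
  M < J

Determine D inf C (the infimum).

D

Common lower bounds of {D, C}: D, G, J, K, M, X.
The greatest among these is D.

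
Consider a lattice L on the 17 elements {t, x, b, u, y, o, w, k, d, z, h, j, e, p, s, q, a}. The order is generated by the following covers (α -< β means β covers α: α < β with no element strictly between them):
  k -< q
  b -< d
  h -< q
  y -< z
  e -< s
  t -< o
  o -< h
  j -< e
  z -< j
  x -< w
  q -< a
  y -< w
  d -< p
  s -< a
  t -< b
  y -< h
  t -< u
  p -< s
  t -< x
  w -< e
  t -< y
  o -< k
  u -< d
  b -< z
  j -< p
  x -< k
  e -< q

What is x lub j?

e

Common upper bounds of {x, j}: a, e, q, s.
The least among these is e.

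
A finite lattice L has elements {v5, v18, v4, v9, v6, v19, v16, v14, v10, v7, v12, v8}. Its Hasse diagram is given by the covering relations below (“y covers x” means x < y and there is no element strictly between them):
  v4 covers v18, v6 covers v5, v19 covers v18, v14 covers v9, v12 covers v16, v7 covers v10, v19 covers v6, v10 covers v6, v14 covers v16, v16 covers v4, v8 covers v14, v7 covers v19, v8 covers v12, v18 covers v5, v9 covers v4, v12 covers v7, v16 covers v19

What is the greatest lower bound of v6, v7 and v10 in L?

Common lower bounds of {v6, v7, v10}: v5, v6.
The greatest among these is v6.

v6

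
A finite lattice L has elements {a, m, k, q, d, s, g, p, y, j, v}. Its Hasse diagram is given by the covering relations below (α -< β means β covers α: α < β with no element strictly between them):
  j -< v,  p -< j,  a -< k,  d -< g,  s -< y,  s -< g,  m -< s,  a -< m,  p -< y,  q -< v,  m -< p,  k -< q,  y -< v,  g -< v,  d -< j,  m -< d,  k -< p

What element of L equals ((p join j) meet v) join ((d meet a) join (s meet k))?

j

p ∨ j = j
j ∧ v = j
d ∧ a = a
s ∧ k = a
a ∨ a = a
j ∨ a = j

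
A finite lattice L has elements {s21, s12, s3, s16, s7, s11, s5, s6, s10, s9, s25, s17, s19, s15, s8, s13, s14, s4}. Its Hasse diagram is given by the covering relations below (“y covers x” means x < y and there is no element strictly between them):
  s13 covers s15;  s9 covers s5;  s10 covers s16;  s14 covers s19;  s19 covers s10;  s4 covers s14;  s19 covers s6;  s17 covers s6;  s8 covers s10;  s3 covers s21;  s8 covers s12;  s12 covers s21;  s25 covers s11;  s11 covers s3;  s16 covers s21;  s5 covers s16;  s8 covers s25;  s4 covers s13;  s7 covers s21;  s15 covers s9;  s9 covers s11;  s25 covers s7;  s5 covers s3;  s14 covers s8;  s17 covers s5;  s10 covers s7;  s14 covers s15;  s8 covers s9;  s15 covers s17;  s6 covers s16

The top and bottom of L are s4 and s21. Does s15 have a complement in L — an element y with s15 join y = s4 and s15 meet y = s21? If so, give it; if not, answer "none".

none

For every candidate y, either s15 ∨ y ≠ s4 or s15 ∧ y ≠ s21; no complement exists.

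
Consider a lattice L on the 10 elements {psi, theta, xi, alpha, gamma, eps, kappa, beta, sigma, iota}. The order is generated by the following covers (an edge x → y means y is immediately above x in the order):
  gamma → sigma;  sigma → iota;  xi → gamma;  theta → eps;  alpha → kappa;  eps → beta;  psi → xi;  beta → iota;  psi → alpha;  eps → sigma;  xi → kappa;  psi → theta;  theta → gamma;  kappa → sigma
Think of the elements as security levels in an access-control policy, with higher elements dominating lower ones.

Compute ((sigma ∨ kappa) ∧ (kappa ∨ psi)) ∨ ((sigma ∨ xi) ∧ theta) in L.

sigma ∨ kappa = sigma
kappa ∨ psi = kappa
sigma ∧ kappa = kappa
sigma ∨ xi = sigma
sigma ∧ theta = theta
kappa ∨ theta = sigma

sigma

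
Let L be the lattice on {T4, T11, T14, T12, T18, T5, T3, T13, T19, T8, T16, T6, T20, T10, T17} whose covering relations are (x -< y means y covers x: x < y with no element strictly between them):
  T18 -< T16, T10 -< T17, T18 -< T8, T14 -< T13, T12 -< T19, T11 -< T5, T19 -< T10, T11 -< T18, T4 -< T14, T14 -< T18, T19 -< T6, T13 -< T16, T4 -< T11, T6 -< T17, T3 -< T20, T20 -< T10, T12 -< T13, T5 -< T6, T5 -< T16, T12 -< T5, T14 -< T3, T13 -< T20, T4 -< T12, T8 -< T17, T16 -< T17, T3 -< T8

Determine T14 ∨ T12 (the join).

Common upper bounds of {T14, T12}: T10, T13, T16, T17, T20.
The least among these is T13.

T13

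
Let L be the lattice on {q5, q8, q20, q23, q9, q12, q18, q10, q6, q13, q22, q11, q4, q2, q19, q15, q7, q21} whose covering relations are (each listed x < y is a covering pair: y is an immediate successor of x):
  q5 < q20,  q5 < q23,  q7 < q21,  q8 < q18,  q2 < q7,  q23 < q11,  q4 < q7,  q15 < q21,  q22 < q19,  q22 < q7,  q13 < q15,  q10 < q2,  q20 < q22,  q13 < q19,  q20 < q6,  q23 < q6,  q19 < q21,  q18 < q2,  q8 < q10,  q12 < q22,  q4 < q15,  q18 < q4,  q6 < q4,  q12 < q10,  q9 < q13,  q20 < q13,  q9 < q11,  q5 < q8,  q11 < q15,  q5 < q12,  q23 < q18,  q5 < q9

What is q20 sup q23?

q6

Common upper bounds of {q20, q23}: q15, q21, q4, q6, q7.
The least among these is q6.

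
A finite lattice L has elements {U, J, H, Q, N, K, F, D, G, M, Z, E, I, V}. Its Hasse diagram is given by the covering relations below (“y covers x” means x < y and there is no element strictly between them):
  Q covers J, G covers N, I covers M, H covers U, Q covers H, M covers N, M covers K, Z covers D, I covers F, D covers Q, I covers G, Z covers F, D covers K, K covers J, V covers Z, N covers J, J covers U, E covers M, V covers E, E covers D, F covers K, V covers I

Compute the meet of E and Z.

Common lower bounds of {E, Z}: D, H, J, K, Q, U.
The greatest among these is D.

D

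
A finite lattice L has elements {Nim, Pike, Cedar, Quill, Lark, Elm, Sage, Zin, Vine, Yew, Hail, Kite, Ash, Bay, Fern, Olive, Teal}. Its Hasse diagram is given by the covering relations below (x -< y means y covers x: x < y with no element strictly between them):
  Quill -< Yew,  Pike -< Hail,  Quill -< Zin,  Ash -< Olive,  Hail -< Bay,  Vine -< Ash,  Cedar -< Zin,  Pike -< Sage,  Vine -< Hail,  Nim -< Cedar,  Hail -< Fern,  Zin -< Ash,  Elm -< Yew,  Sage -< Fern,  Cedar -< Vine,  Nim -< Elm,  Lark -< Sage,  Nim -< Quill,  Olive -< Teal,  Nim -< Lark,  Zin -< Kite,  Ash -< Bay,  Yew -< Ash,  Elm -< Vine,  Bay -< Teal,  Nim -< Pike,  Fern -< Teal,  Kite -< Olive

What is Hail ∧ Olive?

Vine

Common lower bounds of {Hail, Olive}: Cedar, Elm, Nim, Vine.
The greatest among these is Vine.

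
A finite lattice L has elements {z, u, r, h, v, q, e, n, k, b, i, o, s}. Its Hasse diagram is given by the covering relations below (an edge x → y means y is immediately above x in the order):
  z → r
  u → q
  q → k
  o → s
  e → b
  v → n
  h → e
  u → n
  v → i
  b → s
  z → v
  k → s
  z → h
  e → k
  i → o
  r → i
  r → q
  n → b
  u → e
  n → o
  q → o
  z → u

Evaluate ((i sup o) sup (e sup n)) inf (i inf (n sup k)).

i ∨ o = o
e ∨ n = b
o ∨ b = s
n ∨ k = s
i ∧ s = i
s ∧ i = i

i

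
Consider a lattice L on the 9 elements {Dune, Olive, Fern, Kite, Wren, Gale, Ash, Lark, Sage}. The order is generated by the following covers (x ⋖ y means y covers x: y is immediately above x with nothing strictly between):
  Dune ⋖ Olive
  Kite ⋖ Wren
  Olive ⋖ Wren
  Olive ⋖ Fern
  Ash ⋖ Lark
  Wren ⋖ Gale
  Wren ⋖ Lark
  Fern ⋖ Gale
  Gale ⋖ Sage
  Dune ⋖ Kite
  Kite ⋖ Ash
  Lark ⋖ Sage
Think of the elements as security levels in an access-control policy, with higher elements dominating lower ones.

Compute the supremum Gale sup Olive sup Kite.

Gale

Common upper bounds of {Gale, Olive, Kite}: Gale, Sage.
The least among these is Gale.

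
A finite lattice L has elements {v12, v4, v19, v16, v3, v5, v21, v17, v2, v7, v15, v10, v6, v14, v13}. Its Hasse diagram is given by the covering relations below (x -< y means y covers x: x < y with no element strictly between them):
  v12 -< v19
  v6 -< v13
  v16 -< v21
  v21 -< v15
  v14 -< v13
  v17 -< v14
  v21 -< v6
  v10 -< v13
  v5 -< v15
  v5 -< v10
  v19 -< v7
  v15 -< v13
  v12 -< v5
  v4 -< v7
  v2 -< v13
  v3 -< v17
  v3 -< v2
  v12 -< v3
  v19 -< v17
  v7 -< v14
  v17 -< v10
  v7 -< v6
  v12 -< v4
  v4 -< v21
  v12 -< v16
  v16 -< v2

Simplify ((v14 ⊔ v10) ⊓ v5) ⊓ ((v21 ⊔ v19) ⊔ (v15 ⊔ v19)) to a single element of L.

v14 ∨ v10 = v13
v13 ∧ v5 = v5
v21 ∨ v19 = v6
v15 ∨ v19 = v13
v6 ∨ v13 = v13
v5 ∧ v13 = v5

v5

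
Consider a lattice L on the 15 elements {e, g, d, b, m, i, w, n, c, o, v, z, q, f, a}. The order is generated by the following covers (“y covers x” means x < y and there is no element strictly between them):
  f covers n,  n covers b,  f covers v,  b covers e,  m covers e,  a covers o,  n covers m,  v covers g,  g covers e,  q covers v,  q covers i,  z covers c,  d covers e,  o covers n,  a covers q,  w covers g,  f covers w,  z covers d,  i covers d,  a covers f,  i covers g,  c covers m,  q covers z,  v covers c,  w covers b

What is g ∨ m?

Common upper bounds of {g, m}: a, f, q, v.
The least among these is v.

v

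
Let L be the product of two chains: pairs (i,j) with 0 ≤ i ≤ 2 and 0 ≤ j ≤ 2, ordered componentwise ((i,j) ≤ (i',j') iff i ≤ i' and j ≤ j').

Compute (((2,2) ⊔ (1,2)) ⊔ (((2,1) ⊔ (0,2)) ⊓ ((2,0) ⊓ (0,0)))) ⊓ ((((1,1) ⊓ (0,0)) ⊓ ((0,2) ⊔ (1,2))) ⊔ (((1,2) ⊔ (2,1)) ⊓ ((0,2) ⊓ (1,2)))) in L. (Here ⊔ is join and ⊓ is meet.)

(0,2)

(2,2) ∨ (1,2) = (2,2)
(2,1) ∨ (0,2) = (2,2)
(2,0) ∧ (0,0) = (0,0)
(2,2) ∧ (0,0) = (0,0)
(2,2) ∨ (0,0) = (2,2)
(1,1) ∧ (0,0) = (0,0)
(0,2) ∨ (1,2) = (1,2)
(0,0) ∧ (1,2) = (0,0)
(1,2) ∨ (2,1) = (2,2)
(0,2) ∧ (1,2) = (0,2)
(2,2) ∧ (0,2) = (0,2)
(0,0) ∨ (0,2) = (0,2)
(2,2) ∧ (0,2) = (0,2)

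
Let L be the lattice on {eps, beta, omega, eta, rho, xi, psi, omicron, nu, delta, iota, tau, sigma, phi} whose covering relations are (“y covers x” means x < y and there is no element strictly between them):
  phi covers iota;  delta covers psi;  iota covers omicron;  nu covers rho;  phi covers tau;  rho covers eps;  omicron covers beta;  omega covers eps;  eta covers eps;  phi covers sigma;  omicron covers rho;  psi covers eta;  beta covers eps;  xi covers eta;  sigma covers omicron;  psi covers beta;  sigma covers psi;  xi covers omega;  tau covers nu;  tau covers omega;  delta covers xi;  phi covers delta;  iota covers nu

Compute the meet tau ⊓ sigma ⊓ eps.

Common lower bounds of {tau, sigma, eps}: eps.
The greatest among these is eps.

eps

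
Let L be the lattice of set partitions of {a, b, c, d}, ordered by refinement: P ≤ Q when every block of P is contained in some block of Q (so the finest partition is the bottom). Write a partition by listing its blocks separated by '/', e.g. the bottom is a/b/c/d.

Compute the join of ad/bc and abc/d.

abcd

The join of ad/bc and abc/d merges any blocks that overlap across the partitions, giving abcd.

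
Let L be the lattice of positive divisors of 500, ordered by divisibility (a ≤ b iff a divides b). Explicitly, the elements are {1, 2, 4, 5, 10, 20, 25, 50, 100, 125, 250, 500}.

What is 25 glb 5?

5

Common lower bounds of {25, 5}: 1, 5.
The greatest among these is 5.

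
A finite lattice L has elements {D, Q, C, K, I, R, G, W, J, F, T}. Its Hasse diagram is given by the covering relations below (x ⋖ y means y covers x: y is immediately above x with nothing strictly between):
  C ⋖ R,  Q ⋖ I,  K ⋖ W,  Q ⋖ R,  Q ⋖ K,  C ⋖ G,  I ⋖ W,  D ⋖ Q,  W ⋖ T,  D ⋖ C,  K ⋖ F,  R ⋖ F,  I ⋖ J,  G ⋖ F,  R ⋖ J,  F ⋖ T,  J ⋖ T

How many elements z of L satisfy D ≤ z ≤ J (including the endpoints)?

The interval [D, J] = {C, D, I, J, Q, R}, which has 6 elements.

6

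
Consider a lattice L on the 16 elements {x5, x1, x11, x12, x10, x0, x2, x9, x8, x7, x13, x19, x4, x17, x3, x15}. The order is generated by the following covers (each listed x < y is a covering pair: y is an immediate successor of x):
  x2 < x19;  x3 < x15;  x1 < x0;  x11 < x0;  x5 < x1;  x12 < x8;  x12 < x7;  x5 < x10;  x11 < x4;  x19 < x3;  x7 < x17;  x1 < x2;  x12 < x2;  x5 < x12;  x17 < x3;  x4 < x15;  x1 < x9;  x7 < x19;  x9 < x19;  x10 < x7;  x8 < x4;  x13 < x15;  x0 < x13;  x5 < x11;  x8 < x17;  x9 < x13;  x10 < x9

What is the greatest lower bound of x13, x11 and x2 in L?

Common lower bounds of {x13, x11, x2}: x5.
The greatest among these is x5.

x5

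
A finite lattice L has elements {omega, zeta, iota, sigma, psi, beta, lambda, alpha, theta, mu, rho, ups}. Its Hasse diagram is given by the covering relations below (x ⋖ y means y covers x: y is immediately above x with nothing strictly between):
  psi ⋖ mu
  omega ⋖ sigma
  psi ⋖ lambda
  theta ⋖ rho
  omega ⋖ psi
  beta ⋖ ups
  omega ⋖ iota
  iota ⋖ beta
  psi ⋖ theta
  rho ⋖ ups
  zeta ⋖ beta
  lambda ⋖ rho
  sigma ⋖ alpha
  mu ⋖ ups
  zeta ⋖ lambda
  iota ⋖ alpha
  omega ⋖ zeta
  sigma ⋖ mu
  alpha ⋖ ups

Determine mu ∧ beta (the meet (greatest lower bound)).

omega

Common lower bounds of {mu, beta}: omega.
The greatest among these is omega.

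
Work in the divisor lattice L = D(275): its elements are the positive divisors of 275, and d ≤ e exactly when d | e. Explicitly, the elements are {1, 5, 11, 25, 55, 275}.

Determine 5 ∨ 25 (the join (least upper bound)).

25

In the divisibility order, the join is the least common multiple: lcm(5, 25) = 25.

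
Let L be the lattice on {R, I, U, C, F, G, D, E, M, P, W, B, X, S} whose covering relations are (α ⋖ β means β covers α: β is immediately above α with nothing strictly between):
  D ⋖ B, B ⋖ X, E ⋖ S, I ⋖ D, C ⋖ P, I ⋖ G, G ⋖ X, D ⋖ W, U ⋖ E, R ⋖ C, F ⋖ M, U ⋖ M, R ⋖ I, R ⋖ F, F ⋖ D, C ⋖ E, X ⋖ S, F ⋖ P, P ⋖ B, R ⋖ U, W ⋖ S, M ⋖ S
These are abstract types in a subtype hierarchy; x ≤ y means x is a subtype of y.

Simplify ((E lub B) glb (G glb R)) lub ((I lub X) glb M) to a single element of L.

E ∨ B = S
G ∧ R = R
S ∧ R = R
I ∨ X = X
X ∧ M = F
R ∨ F = F

F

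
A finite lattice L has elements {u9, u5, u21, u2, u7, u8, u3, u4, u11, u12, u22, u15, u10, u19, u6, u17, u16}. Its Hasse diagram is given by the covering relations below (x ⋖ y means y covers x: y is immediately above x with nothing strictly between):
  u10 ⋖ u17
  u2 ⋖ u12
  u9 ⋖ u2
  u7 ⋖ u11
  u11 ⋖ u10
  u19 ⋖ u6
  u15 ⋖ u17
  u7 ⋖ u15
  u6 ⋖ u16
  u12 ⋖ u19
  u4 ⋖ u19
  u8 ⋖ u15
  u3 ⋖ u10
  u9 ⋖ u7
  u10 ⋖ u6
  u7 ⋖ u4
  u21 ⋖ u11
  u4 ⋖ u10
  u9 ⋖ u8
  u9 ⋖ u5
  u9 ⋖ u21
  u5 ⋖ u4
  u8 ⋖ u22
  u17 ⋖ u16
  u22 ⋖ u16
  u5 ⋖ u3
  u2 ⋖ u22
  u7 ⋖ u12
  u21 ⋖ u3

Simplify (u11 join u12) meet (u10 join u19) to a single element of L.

u11 ∨ u12 = u6
u10 ∨ u19 = u6
u6 ∧ u6 = u6

u6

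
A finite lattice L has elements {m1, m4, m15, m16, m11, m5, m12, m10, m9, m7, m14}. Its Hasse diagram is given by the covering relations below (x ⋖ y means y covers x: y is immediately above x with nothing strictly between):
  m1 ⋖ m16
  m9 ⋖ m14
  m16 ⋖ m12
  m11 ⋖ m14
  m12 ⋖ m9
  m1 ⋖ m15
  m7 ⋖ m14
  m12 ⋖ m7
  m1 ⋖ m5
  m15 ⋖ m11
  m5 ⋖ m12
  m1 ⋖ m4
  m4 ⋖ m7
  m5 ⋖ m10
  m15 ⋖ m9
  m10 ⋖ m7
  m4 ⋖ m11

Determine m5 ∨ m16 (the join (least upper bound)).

Common upper bounds of {m5, m16}: m12, m14, m7, m9.
The least among these is m12.

m12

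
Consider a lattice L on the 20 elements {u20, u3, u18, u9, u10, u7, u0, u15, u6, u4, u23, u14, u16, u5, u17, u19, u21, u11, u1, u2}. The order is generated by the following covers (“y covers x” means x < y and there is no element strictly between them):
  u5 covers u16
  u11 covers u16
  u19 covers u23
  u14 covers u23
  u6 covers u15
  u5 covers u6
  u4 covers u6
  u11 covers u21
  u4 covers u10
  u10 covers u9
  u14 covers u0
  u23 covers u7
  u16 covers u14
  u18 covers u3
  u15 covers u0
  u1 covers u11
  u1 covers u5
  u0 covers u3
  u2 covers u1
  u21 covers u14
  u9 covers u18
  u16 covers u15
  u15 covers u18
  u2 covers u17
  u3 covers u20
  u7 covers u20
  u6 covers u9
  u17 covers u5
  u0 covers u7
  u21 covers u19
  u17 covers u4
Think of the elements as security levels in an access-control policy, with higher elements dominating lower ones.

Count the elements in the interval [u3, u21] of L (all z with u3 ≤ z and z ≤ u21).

4

The interval [u3, u21] = {u0, u14, u21, u3}, which has 4 elements.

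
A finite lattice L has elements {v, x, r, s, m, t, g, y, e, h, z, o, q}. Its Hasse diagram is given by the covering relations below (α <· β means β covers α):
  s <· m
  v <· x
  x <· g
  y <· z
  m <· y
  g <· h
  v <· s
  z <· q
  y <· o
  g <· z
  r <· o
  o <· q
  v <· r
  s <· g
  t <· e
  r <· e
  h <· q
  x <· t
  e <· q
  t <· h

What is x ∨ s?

g

Common upper bounds of {x, s}: g, h, q, z.
The least among these is g.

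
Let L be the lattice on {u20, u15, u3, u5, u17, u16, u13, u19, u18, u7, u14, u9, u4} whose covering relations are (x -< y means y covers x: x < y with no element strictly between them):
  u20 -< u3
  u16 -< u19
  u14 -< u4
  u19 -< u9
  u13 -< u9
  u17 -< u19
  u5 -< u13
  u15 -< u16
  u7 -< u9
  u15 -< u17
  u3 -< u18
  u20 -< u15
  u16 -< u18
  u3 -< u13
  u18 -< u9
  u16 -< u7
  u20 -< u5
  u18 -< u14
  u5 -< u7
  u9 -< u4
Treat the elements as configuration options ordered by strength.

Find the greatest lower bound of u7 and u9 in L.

u7

Common lower bounds of {u7, u9}: u15, u16, u20, u5, u7.
The greatest among these is u7.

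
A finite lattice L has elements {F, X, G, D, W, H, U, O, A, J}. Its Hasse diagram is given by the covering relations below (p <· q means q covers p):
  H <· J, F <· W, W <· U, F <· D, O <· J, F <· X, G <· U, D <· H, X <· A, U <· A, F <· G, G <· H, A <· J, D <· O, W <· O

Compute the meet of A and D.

Common lower bounds of {A, D}: F.
The greatest among these is F.

F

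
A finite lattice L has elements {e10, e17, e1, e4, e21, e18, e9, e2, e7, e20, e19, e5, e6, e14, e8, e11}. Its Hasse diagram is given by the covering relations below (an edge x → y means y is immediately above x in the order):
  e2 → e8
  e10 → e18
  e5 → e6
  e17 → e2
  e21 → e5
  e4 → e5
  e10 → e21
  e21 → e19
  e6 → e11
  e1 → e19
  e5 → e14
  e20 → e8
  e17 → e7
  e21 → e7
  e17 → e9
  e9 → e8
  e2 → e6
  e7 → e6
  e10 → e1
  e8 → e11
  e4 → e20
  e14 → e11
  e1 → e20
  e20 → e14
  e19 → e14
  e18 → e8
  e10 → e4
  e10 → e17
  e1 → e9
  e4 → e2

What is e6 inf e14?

Common lower bounds of {e6, e14}: e10, e21, e4, e5.
The greatest among these is e5.

e5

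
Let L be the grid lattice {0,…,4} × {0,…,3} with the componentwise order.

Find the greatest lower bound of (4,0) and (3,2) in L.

In a product of chains, the meet is componentwise min, giving (3,0).

(3,0)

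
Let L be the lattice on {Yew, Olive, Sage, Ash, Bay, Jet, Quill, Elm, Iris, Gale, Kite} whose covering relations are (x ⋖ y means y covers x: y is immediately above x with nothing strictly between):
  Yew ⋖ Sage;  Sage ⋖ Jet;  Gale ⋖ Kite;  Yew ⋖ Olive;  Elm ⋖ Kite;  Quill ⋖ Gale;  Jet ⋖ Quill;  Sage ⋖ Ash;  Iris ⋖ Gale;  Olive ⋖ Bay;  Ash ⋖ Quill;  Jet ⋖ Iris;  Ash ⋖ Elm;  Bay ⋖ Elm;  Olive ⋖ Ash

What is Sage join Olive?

Common upper bounds of {Sage, Olive}: Ash, Elm, Gale, Kite, Quill.
The least among these is Ash.

Ash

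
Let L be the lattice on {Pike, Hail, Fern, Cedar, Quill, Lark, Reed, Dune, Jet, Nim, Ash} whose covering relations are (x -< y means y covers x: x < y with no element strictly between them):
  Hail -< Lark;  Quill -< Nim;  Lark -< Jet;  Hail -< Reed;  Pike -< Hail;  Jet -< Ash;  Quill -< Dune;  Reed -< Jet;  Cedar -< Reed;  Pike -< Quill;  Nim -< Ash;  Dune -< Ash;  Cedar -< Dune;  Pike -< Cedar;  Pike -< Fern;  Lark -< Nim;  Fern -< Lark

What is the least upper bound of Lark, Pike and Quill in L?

Nim

Common upper bounds of {Lark, Pike, Quill}: Ash, Nim.
The least among these is Nim.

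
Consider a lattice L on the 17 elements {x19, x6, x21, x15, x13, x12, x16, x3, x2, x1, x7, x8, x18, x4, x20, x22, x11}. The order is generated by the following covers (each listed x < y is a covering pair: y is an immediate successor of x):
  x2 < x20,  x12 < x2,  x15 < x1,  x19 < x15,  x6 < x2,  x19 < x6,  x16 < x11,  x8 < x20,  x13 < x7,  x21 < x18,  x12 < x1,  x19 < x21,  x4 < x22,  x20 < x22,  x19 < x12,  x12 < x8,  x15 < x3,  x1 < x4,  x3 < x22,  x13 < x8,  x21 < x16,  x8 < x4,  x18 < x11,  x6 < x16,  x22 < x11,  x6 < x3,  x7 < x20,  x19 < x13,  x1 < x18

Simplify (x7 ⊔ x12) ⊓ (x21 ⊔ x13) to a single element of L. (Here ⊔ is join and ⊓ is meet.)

x7 ∨ x12 = x20
x21 ∨ x13 = x11
x20 ∧ x11 = x20

x20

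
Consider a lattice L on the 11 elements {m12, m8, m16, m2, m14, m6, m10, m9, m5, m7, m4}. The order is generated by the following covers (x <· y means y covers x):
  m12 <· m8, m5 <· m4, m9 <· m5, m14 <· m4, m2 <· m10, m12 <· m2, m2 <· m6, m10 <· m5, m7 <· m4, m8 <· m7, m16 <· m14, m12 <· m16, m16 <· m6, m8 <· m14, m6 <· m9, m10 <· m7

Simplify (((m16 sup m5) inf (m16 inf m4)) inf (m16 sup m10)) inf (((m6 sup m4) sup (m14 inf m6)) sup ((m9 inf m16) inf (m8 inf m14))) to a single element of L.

m16

m16 ∨ m5 = m5
m16 ∧ m4 = m16
m5 ∧ m16 = m16
m16 ∨ m10 = m5
m16 ∧ m5 = m16
m6 ∨ m4 = m4
m14 ∧ m6 = m16
m4 ∨ m16 = m4
m9 ∧ m16 = m16
m8 ∧ m14 = m8
m16 ∧ m8 = m12
m4 ∨ m12 = m4
m16 ∧ m4 = m16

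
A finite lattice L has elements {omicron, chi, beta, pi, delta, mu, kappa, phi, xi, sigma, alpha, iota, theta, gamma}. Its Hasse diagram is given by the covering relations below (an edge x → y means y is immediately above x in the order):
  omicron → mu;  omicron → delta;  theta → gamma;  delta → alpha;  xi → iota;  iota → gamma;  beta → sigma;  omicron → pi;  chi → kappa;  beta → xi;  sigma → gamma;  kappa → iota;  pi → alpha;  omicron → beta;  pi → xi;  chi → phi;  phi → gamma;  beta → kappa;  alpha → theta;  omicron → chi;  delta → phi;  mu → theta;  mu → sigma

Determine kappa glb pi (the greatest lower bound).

Common lower bounds of {kappa, pi}: omicron.
The greatest among these is omicron.

omicron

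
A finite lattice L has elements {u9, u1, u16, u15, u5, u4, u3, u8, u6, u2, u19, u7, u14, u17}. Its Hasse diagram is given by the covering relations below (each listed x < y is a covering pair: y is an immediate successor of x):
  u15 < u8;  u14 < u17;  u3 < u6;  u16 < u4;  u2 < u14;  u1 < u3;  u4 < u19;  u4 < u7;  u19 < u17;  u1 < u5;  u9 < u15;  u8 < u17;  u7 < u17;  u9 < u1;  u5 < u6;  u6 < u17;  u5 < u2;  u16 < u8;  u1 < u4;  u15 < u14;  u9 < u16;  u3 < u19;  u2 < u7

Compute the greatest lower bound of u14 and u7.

Common lower bounds of {u14, u7}: u1, u2, u5, u9.
The greatest among these is u2.

u2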